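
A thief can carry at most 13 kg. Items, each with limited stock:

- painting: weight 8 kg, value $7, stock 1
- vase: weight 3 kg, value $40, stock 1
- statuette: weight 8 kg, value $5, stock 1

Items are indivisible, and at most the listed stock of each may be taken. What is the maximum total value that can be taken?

Top feasible selections:
- 1×painting + 1×vase: weight 11, value 47
- 1×vase + 1×statuette: weight 11, value 45
- 1×vase: weight 3, value 40
- 1×painting: weight 8, value 7
Best: $47.

$47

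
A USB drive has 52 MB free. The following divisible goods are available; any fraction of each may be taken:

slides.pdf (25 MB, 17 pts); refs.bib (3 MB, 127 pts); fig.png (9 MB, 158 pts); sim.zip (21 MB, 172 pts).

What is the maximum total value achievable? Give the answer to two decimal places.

Take in order of value per unit:
- refs.bib (127/3 per unit): all 3 → value 127, running total 127.00
- fig.png (158/9 per unit): all 9 → value 158, running total 285.00
- sim.zip (172/21 per unit): all 21 → value 172, running total 457.00
- slides.pdf (17/25 per unit): 19 of 25 → value 19×17/25 = 12.9200, running total 469.92
Total 469.92.

469.92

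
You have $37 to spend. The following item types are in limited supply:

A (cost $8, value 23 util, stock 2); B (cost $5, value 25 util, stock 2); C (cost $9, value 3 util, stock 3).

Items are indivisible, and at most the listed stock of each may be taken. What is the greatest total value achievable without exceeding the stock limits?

Best selections within cost 37 and stock limits:
- 2×A + 2×B + 1×C: cost 35, value 99
- 2×A + 2×B: cost 26, value 96
- 1×A + 2×B + 2×C: cost 36, value 79
- 1×A + 2×B + 1×C: cost 27, value 76
Best: 99 util.

99 util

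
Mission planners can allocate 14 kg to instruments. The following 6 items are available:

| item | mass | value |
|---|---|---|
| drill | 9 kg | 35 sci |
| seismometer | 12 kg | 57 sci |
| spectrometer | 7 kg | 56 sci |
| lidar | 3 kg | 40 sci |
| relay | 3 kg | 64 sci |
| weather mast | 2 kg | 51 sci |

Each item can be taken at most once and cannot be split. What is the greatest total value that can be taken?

Check high-value combinations within 14 kg:
- spectrometer+relay+weather mast: mass 7+3+2=12, value 56+64+51=171
- spectrometer+lidar+relay: mass 7+3+3=13, value 56+40+64=160
- lidar+relay+weather mast: mass 3+3+2=8, value 40+64+51=155
- drill+relay+weather mast: mass 9+3+2=14, value 35+64+51=150
Best: 171 sci.

171 sci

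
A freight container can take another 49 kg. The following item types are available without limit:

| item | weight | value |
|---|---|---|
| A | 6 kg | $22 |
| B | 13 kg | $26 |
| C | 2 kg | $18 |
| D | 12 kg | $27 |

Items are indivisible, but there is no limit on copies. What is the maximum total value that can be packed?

$432

Best value-per-unit is C at 18/2, and filling with it alone uses weight 24×2=48. No mix of the others beats 24×18 = 432.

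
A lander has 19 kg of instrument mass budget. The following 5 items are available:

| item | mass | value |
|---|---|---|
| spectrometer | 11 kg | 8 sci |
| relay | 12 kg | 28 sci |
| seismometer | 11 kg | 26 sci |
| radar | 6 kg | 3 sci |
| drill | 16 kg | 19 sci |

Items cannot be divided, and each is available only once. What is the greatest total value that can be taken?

31 sci

Check high-value combinations within 19 kg:
- relay+radar: mass 12+6=18, value 28+3=31
- seismometer+radar: mass 11+6=17, value 26+3=29
- relay: mass 12, value 28
- seismometer: mass 11, value 26
- drill: mass 16, value 19
Best: 31 sci.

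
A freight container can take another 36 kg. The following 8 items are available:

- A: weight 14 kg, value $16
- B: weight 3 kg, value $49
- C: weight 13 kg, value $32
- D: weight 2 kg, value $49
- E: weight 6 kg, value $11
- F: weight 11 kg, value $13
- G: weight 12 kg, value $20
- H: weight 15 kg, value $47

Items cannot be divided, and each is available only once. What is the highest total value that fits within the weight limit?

This is a 0/1 knapsack; check combinations near the capacity.
- B+C+D+H: weight 3+13+2+15=33, value 49+32+49+47=177
- B+D+G+H: weight 3+2+12+15=32, value 49+49+20+47=165
- A+B+D+H: weight 14+3+2+15=34, value 16+49+49+47=161
- B+C+D+E+G: weight 3+13+2+6+12=36, value 49+32+49+11+20=161
- B+D+F+H: weight 3+2+11+15=31, value 49+49+13+47=158
Best: $177.

$177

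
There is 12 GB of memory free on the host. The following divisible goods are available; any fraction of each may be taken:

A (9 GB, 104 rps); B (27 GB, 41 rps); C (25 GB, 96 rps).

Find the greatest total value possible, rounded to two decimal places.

Take in order of value per unit:
- A (104/9 per unit): all 9 → value 104, running total 104.00
- C (96/25 per unit): 3 of 25 → value 3×96/25 = 11.5200, running total 115.52
Total 115.52.

115.52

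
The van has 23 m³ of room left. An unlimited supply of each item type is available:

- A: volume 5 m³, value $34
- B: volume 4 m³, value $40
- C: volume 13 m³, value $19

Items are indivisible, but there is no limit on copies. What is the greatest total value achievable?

Best value-per-unit is B at 40/4, and filling with it alone uses volume 5×4=20. No mix of the others beats 5×40 = 200.

$200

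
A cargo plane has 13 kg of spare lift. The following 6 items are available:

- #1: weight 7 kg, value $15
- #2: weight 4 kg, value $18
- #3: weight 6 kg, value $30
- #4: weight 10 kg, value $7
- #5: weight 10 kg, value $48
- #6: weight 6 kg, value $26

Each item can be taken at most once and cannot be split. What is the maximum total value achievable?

$56

Check high-value combinations within 13 kg:
- #3+#6: weight 6+6=12, value 30+26=56
- #2+#3: weight 4+6=10, value 18+30=48
- #5: weight 10, value 48
- #1+#3: weight 7+6=13, value 15+30=45
- #2+#6: weight 4+6=10, value 18+26=44
Best: $56.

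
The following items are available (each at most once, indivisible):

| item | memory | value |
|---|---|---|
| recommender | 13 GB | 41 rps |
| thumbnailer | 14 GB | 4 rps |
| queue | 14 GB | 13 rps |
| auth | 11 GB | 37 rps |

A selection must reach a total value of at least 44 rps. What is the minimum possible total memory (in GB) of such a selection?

24

Subsets with value ≥ 44, sorted by total memory:
- recommender+auth: memory 24, value 78
- queue+auth: memory 25, value 50
- recommender+queue: memory 27, value 54
Minimum memory: 24 GB.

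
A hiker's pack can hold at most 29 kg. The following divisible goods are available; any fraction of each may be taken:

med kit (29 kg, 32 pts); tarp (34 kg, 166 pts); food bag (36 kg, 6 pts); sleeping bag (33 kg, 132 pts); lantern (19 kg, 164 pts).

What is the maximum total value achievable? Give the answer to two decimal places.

Take in order of value per unit:
- lantern (164/19 per unit): all 19 → value 164, running total 164.00
- tarp (166/34 per unit): 10 of 34 → value 10×166/34 = 48.8235, running total 212.82
Total 212.82.

212.82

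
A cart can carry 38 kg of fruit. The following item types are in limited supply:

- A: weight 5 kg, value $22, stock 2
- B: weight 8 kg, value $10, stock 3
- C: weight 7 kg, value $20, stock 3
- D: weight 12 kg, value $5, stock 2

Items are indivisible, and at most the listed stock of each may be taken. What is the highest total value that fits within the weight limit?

Top feasible selections:
- 2×A + 3×C: weight 31, value 104
- 2×A + 1×B + 2×C: weight 32, value 94
- 1×A + 1×B + 3×C: weight 34, value 92
Best: $104.

$104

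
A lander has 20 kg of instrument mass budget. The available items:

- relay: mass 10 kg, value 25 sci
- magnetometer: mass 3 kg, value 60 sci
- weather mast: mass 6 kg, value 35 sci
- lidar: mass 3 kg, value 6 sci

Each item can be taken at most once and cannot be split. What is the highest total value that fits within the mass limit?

120 sci

Check high-value combinations within 20 kg:
- relay+magnetometer+weather mast: mass 10+3+6=19, value 25+60+35=120
- magnetometer+weather mast+lidar: mass 3+6+3=12, value 60+35+6=101
- magnetometer+weather mast: mass 3+6=9, value 60+35=95
- relay+magnetometer+lidar: mass 10+3+3=16, value 25+60+6=91
Best: 120 sci.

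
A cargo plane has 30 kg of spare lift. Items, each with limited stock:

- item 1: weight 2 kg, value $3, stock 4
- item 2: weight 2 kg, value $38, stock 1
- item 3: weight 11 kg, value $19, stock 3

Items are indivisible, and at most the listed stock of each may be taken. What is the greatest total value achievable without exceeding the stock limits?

Top feasible selections:
- 3×item 1 + 1×item 2 + 2×item 3: weight 30, value 85
- 2×item 1 + 1×item 2 + 2×item 3: weight 28, value 82
- 1×item 1 + 1×item 2 + 2×item 3: weight 26, value 79
- 1×item 2 + 2×item 3: weight 24, value 76
Best: $85.

$85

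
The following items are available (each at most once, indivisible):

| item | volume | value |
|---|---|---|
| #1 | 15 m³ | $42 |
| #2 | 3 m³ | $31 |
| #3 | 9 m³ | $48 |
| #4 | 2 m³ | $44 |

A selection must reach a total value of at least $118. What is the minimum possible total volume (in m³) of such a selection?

14

Subsets with value ≥ 118, sorted by total volume:
- #2+#3+#4: volume 14, value 123
- #1+#3+#4: volume 26, value 134
- #1+#2+#3: volume 27, value 121
- #1+#2+#3+#4: volume 29, value 165
Minimum volume: 14 m³.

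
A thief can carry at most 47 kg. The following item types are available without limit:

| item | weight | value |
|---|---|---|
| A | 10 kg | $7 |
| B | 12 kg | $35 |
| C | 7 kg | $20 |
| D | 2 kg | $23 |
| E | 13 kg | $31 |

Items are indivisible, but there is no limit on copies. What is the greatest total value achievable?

Best value-per-unit is D at 23/2, and filling with it alone uses weight 23×2=46. No mix of the others beats 23×23 = 529.

$529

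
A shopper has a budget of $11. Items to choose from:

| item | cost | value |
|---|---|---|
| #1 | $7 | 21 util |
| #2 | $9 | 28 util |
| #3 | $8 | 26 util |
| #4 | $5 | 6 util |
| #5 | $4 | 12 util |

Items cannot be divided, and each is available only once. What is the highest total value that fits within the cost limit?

33 util

This is a 0/1 knapsack; check combinations near the capacity.
- #1+#5: cost 7+4=11, value 21+12=33
- #2: cost 9, value 28
- #3: cost 8, value 26
- #1: cost 7, value 21
- #4+#5: cost 5+4=9, value 6+12=18
Best: 33 util.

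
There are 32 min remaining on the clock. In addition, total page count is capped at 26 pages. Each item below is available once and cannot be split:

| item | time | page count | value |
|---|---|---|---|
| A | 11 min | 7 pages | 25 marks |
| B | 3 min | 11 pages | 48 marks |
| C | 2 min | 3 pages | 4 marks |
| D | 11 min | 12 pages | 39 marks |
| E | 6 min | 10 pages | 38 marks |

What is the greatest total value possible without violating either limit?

Feasible sets respecting both limits:
- B+C+D: time 16, page count 26, value 91
- B+C+E: time 11, page count 24, value 90
- B+D: time 14, page count 23, value 87
Best: 91 marks.

91 marks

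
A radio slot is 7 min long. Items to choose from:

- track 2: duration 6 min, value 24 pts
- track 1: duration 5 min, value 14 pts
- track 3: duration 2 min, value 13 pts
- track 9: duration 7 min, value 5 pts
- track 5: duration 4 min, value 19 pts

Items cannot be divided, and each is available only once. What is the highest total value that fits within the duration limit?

32 pts

Check high-value combinations within 7 min:
- track 3+track 5: duration 2+4=6, value 13+19=32
- track 1+track 3: duration 5+2=7, value 14+13=27
- track 2: duration 6, value 24
Best: 32 pts.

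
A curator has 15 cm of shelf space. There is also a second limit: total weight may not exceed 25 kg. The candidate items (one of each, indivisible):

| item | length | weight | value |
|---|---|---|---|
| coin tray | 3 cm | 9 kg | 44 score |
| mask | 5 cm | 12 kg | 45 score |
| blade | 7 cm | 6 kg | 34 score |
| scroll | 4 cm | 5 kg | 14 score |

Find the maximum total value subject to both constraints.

92 score

Feasible sets respecting both limits:
- coin tray+blade+scroll: length 14, weight 20, value 92
- coin tray+mask: length 8, weight 21, value 89
- mask+blade: length 12, weight 18, value 79
Best: 92 score.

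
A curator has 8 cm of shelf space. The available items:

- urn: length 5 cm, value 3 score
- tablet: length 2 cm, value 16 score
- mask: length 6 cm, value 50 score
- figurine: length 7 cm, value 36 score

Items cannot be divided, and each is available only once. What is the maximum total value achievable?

66 score

Check high-value combinations within 8 cm:
- tablet+mask: length 2+6=8, value 16+50=66
- mask: length 6, value 50
- figurine: length 7, value 36
- urn+tablet: length 5+2=7, value 3+16=19
- tablet: length 2, value 16
Best: 66 score.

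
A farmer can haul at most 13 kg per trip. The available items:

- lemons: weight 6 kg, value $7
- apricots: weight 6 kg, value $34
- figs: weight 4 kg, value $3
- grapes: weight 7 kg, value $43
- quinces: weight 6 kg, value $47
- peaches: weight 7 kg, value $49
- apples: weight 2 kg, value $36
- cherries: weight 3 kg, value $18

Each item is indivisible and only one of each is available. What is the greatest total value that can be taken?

$103

Check high-value combinations within 13 kg:
- peaches+apples+cherries: weight 7+2+3=12, value 49+36+18=103
- quinces+apples+cherries: weight 6+2+3=11, value 47+36+18=101
- grapes+apples+cherries: weight 7+2+3=12, value 43+36+18=97
Best: $103.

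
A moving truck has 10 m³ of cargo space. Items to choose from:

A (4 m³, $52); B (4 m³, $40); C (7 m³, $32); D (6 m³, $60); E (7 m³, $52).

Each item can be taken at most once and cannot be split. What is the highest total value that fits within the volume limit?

$112

Check high-value combinations within 10 m³:
- A+D: volume 4+6=10, value 52+60=112
- B+D: volume 4+6=10, value 40+60=100
- A+B: volume 4+4=8, value 52+40=92
- D: volume 6, value 60
Best: $112.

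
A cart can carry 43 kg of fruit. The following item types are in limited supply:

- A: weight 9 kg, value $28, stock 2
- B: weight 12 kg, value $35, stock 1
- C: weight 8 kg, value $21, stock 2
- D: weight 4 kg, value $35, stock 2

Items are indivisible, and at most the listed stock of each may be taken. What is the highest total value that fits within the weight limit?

$168

Best selections within weight 43 and stock limits:
- 2×A + 2×C + 2×D: weight 42, value 168
- 2×A + 1×B + 2×D: weight 38, value 161
- 1×A + 1×B + 1×C + 2×D: weight 37, value 154
Best: $168.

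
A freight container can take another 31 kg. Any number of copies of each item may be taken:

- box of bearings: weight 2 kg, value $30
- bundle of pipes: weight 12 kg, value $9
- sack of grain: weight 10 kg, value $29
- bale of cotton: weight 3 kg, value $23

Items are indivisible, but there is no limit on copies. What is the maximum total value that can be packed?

$450

Best value-per-unit is box of bearings at 30/2, and filling with it alone uses weight 15×2=30. No mix of the others beats 15×30 = 450.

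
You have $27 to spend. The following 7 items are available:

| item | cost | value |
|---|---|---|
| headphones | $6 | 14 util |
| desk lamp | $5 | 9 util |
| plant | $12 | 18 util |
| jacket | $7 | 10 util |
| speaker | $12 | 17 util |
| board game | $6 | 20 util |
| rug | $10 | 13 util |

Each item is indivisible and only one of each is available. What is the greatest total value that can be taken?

This is a 0/1 knapsack; check combinations near the capacity.
- headphones+desk lamp+board game+rug: cost 6+5+6+10=27, value 14+9+20+13=56
- headphones+desk lamp+jacket+board game: cost 6+5+7+6=24, value 14+9+10+20=53
- headphones+plant+board game: cost 6+12+6=24, value 14+18+20=52
Best: 56 util.

56 util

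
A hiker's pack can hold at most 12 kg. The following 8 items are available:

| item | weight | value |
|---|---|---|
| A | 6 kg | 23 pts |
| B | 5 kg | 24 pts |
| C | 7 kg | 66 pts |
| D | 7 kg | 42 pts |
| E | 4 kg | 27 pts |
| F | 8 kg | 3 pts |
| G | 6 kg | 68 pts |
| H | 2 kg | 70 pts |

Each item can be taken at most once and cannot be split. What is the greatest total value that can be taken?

This is a 0/1 knapsack; check combinations near the capacity.
- E+G+H: weight 4+6+2=12, value 27+68+70=165
- G+H: weight 6+2=8, value 68+70=138
- C+H: weight 7+2=9, value 66+70=136
Best: 165 pts.

165 pts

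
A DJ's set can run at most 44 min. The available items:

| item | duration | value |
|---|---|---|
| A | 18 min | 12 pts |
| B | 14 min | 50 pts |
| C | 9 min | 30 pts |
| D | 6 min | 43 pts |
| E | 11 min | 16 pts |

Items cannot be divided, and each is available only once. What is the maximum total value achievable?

This is a 0/1 knapsack; check combinations near the capacity.
- B+C+D+E: duration 14+9+6+11=40, value 50+30+43+16=139
- B+C+D: duration 14+9+6=29, value 50+30+43=123
- B+D+E: duration 14+6+11=31, value 50+43+16=109
- A+B+D: duration 18+14+6=38, value 12+50+43=105
Best: 139 pts.

139 pts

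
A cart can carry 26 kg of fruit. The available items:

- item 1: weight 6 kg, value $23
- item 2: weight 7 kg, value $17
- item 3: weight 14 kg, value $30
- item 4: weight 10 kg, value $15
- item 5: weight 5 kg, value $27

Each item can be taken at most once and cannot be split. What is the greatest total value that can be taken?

This is a 0/1 knapsack; check combinations near the capacity.
- item 1+item 3+item 5: weight 6+14+5=25, value 23+30+27=80
- item 2+item 3+item 5: weight 7+14+5=26, value 17+30+27=74
- item 1+item 2+item 5: weight 6+7+5=18, value 23+17+27=67
Best: $80.

$80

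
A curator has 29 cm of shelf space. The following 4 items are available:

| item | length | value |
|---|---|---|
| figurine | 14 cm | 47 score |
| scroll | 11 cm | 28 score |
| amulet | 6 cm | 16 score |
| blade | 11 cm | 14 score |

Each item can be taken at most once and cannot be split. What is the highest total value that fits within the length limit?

Check high-value combinations within 29 cm:
- figurine+scroll: length 14+11=25, value 47+28=75
- figurine+amulet: length 14+6=20, value 47+16=63
- figurine+blade: length 14+11=25, value 47+14=61
- scroll+amulet+blade: length 11+6+11=28, value 28+16+14=58
Best: 75 score.

75 score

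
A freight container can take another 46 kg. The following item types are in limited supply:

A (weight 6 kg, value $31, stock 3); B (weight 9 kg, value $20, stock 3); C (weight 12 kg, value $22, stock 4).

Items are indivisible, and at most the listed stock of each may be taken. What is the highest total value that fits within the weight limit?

$153

Top feasible selections:
- 3×A + 3×B: weight 45, value 153
- 3×A + 2×C: weight 42, value 137
Best: $153.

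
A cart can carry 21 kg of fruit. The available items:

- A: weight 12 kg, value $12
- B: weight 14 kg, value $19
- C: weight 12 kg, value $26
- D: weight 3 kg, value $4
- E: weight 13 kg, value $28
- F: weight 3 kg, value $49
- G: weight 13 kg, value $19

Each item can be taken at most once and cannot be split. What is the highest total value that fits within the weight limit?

This is a 0/1 knapsack; check combinations near the capacity.
- D+E+F: weight 3+13+3=19, value 4+28+49=81
- C+D+F: weight 12+3+3=18, value 26+4+49=79
- E+F: weight 13+3=16, value 28+49=77
Best: $81.

$81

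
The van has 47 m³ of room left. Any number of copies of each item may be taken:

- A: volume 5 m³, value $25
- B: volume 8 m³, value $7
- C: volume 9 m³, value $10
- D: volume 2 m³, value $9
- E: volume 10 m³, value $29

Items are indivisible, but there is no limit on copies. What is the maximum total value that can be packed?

Best value-per-unit is A at 25/5; filling with it alone gives 9×25 = 225.
Optimal mix: 9×A + 1×D → volume 47, value 234.

$234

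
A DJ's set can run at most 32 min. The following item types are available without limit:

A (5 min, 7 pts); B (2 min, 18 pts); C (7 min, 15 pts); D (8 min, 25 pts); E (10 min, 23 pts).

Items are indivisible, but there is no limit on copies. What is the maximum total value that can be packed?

288 pts

Best value-per-unit is B at 18/2, and filling with it alone uses duration 16×2=32. No mix of the others beats 16×18 = 288.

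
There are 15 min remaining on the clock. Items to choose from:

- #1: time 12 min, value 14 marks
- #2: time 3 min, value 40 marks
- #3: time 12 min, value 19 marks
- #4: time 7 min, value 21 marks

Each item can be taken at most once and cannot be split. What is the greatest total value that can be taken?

61 marks

Check high-value combinations within 15 min:
- #2+#4: time 3+7=10, value 40+21=61
- #2+#3: time 3+12=15, value 40+19=59
- #1+#2: time 12+3=15, value 14+40=54
Best: 61 marks.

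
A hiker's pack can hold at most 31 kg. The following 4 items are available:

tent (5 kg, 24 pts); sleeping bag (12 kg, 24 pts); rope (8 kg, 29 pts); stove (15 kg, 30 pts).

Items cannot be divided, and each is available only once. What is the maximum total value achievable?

Check high-value combinations within 31 kg:
- tent+rope+stove: weight 5+8+15=28, value 24+29+30=83
- tent+sleeping bag+rope: weight 5+12+8=25, value 24+24+29=77
- rope+stove: weight 8+15=23, value 29+30=59
Best: 83 pts.

83 pts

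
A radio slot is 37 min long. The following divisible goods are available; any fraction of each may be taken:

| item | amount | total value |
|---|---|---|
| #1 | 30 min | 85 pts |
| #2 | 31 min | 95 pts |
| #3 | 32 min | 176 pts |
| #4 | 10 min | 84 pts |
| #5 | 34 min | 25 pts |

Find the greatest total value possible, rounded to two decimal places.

Take in order of value per unit:
- #4 (84/10 per unit): all 10 → value 84, running total 84.00
- #3 (176/32 per unit): 27 of 32 → value 27×176/32 = 148.5000, running total 232.50
Total 232.50.

232.50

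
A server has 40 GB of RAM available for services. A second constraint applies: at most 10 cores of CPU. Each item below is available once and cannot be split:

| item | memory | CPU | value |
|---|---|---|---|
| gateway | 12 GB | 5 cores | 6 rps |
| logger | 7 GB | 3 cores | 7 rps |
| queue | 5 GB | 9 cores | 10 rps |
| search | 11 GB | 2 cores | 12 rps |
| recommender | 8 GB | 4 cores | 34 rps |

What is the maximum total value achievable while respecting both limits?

53 rps

Feasible sets respecting both limits:
- logger+search+recommender: memory 26, CPU 9, value 53
- search+recommender: memory 19, CPU 6, value 46
- logger+recommender: memory 15, CPU 7, value 41
- gateway+recommender: memory 20, CPU 9, value 40
Best: 53 rps.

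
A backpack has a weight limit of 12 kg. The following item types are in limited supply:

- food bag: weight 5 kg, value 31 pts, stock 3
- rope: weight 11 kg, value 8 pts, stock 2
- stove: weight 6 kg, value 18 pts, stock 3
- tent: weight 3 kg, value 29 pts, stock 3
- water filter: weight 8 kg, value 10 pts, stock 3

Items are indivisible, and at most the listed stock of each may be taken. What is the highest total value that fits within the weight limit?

Best selections within weight 12 and stock limits:
- 1×food bag + 2×tent: weight 11, value 89
- 3×tent: weight 9, value 87
Best: 89 pts.

89 pts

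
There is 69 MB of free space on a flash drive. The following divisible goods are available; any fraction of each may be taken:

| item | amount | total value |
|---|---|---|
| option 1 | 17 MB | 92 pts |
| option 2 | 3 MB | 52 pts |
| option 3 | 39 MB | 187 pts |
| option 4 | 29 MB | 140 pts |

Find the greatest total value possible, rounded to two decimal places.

Take in order of value per unit:
- option 2 (52/3 per unit): all 3 → value 52, running total 52.00
- option 1 (92/17 per unit): all 17 → value 92, running total 144.00
- option 4 (140/29 per unit): all 29 → value 140, running total 284.00
- option 3 (187/39 per unit): 20 of 39 → value 20×187/39 = 95.8974, running total 379.90
Total 379.90.

379.90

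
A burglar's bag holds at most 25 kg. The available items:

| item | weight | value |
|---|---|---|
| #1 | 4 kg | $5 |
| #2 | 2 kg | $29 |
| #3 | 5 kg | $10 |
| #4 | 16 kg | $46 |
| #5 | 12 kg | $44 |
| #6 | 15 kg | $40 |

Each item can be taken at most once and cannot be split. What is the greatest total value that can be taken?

$88

Check high-value combinations within 25 kg:
- #1+#2+#3+#5: weight 4+2+5+12=23, value 5+29+10+44=88
- #2+#3+#4: weight 2+5+16=23, value 29+10+46=85
- #2+#3+#5: weight 2+5+12=19, value 29+10+44=83
- #1+#2+#4: weight 4+2+16=22, value 5+29+46=80
- #2+#3+#6: weight 2+5+15=22, value 29+10+40=79
Best: $88.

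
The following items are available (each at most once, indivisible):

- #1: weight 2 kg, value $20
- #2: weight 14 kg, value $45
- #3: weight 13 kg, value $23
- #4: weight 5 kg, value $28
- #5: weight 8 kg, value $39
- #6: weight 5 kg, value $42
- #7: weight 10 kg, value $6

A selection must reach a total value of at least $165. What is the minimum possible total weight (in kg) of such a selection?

34

Subsets with value ≥ 165, sorted by total weight:
- #1+#2+#4+#5+#6: weight 34, value 174
- #1+#2+#3+#5+#6: weight 42, value 169
- #1+#2+#4+#5+#6+#7: weight 44, value 180
- #2+#3+#4+#5+#6: weight 45, value 177
Minimum weight: 34 kg.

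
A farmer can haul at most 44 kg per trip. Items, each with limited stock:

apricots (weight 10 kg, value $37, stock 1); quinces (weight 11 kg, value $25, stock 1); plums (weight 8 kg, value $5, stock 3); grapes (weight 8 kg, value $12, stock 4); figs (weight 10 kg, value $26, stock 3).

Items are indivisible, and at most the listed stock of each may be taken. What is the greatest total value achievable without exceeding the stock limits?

Top feasible selections:
- 1×apricots + 3×figs: weight 40, value 115
- 1×apricots + 1×quinces + 2×figs: weight 41, value 114
- 1×quinces + 3×figs: weight 41, value 103
- 1×apricots + 1×grapes + 2×figs: weight 38, value 101
Best: $115.

$115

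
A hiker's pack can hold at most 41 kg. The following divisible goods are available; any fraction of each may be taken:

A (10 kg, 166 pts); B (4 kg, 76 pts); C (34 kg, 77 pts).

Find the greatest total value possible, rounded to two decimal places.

303.15

Take in order of value per unit:
- B (76/4 per unit): all 4 → value 76, running total 76.00
- A (166/10 per unit): all 10 → value 166, running total 242.00
- C (77/34 per unit): 27 of 34 → value 27×77/34 = 61.1471, running total 303.15
Total 303.15.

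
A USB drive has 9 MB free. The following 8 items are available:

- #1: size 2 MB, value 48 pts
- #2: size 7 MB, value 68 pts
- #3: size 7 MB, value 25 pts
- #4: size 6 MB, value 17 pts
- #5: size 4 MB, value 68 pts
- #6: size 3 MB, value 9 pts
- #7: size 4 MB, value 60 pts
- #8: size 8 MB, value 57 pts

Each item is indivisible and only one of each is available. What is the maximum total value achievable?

128 pts

Check high-value combinations within 9 MB:
- #5+#7: size 4+4=8, value 68+60=128
- #1+#5+#6: size 2+4+3=9, value 48+68+9=125
- #1+#6+#7: size 2+3+4=9, value 48+9+60=117
- #1+#5: size 2+4=6, value 48+68=116
- #1+#2: size 2+7=9, value 48+68=116
Best: 128 pts.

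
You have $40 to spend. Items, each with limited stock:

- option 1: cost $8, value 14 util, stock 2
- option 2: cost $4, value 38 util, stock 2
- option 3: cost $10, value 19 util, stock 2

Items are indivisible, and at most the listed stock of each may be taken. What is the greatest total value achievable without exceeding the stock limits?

128 util

Best selections within cost 40 and stock limits:
- 1×option 1 + 2×option 2 + 2×option 3: cost 36, value 128
- 2×option 1 + 2×option 2 + 1×option 3: cost 34, value 123
- 2×option 2 + 2×option 3: cost 28, value 114
Best: 128 util.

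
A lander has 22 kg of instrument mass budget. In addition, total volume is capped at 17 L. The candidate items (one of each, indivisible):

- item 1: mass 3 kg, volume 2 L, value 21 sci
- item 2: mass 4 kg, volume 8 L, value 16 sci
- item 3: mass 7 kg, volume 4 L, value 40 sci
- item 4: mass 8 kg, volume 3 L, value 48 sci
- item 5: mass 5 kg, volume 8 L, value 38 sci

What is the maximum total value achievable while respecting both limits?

126 sci

Feasible sets respecting both limits:
- item 3+item 4+item 5: mass 20, volume 15, value 126
- item 1+item 2+item 3+item 4: mass 22, volume 17, value 125
- item 1+item 3+item 4: mass 18, volume 9, value 109
Best: 126 sci.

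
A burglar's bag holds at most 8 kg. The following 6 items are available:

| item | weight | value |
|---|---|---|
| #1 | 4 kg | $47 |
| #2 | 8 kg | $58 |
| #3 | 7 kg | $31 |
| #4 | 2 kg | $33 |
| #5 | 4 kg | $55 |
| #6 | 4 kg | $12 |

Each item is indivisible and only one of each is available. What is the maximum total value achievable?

This is a 0/1 knapsack; check combinations near the capacity.
- #1+#5: weight 4+4=8, value 47+55=102
- #4+#5: weight 2+4=6, value 33+55=88
- #1+#4: weight 4+2=6, value 47+33=80
- #5+#6: weight 4+4=8, value 55+12=67
Best: $102.

$102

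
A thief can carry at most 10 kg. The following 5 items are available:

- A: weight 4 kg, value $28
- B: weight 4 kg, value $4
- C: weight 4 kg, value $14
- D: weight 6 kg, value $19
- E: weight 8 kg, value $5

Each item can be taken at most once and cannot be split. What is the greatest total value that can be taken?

Check high-value combinations within 10 kg:
- A+D: weight 4+6=10, value 28+19=47
- A+C: weight 4+4=8, value 28+14=42
- C+D: weight 4+6=10, value 14+19=33
- A+B: weight 4+4=8, value 28+4=32
- A: weight 4, value 28
Best: $47.

$47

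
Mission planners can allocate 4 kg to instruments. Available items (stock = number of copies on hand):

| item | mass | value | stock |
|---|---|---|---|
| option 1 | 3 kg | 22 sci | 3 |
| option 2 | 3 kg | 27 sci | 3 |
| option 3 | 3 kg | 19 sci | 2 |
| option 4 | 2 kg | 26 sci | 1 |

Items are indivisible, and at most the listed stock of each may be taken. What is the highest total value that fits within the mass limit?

Best selections within mass 4 and stock limits:
- 1×option 2: mass 3, value 27
- 1×option 4: mass 2, value 26
- 1×option 1: mass 3, value 22
Best: 27 sci.

27 sci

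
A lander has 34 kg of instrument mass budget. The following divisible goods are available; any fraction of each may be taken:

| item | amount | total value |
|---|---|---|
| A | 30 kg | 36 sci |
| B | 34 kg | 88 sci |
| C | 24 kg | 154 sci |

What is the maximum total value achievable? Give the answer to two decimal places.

Take in order of value per unit:
- C (154/24 per unit): all 24 → value 154, running total 154.00
- B (88/34 per unit): 10 of 34 → value 10×88/34 = 25.8824, running total 179.88
Total 179.88.

179.88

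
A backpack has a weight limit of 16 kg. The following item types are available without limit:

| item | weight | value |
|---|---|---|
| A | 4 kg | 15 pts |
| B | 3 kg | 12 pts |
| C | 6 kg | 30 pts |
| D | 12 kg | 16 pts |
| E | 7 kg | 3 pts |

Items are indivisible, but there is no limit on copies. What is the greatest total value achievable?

Best value-per-unit is C at 30/6; filling with it alone gives 2×30 = 60.
Optimal mix: 1×A + 2×C → weight 16, value 75.

75 pts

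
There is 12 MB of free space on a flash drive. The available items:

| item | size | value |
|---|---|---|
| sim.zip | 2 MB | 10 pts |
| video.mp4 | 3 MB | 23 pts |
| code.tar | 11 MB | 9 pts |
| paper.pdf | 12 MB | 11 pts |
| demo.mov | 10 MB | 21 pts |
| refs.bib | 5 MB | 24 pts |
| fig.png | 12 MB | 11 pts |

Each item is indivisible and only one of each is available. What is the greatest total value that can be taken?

Check high-value combinations within 12 MB:
- sim.zip+video.mp4+refs.bib: size 2+3+5=10, value 10+23+24=57
- video.mp4+refs.bib: size 3+5=8, value 23+24=47
- sim.zip+refs.bib: size 2+5=7, value 10+24=34
- sim.zip+video.mp4: size 2+3=5, value 10+23=33
- sim.zip+demo.mov: size 2+10=12, value 10+21=31
Best: 57 pts.

57 pts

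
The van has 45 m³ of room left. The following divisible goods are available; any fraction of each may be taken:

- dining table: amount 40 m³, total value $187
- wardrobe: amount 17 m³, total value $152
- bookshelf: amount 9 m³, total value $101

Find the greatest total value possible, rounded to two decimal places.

Take in order of value per unit:
- bookshelf (101/9 per unit): all 9 → value 101, running total 101.00
- wardrobe (152/17 per unit): all 17 → value 152, running total 253.00
- dining table (187/40 per unit): 19 of 40 → value 19×187/40 = 88.8250, running total 341.83
Total 341.83.

341.83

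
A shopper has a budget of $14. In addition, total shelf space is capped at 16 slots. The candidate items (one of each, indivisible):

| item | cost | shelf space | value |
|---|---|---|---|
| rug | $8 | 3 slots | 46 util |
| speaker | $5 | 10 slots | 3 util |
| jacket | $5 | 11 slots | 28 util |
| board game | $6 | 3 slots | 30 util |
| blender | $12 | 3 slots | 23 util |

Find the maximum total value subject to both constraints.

Feasible sets respecting both limits:
- rug+board game: cost 14, shelf space 6, value 76
- rug+jacket: cost 13, shelf space 14, value 74
- jacket+board game: cost 11, shelf space 14, value 58
Best: 76 util.

76 util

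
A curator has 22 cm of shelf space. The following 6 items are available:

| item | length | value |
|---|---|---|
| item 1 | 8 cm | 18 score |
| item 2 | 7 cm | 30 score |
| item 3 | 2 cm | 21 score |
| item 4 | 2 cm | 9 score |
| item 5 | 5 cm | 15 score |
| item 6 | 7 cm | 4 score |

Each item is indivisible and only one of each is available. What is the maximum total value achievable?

84 score

Check high-value combinations within 22 cm:
- item 1+item 2+item 3+item 5: length 8+7+2+5=22, value 18+30+21+15=84
- item 1+item 2+item 3+item 4: length 8+7+2+2=19, value 18+30+21+9=78
- item 2+item 3+item 4+item 5: length 7+2+2+5=16, value 30+21+9+15=75
- item 1+item 2+item 4+item 5: length 8+7+2+5=22, value 18+30+9+15=72
- item 2+item 3+item 5+item 6: length 7+2+5+7=21, value 30+21+15+4=70
Best: 84 score.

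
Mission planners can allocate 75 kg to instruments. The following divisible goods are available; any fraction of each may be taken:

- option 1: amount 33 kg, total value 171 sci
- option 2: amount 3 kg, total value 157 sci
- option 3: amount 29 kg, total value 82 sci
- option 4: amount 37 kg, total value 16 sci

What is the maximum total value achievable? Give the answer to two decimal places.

414.32

Take in order of value per unit:
- option 2 (157/3 per unit): all 3 → value 157, running total 157.00
- option 1 (171/33 per unit): all 33 → value 171, running total 328.00
- option 3 (82/29 per unit): all 29 → value 82, running total 410.00
- option 4 (16/37 per unit): 10 of 37 → value 10×16/37 = 4.3243, running total 414.32
Total 414.32.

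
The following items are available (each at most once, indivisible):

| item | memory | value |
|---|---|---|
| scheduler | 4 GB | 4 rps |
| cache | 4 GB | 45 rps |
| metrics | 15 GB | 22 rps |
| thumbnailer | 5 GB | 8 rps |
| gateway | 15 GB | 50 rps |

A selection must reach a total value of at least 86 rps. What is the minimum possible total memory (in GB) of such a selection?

19

Subsets with value ≥ 86, sorted by total memory:
- cache+gateway: memory 19, value 95
- scheduler+cache+gateway: memory 23, value 99
- cache+thumbnailer+gateway: memory 24, value 103
Minimum memory: 19 GB.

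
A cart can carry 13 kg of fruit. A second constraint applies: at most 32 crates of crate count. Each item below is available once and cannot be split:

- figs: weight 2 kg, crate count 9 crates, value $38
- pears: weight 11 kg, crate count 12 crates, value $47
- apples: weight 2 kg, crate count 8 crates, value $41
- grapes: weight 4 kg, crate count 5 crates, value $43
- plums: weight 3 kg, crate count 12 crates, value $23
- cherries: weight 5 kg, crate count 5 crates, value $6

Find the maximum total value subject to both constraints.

Feasible sets respecting both limits:
- figs+apples+grapes+cherries: weight 13, crate count 27, value 128
- figs+apples+grapes: weight 8, crate count 22, value 122
- apples+grapes+plums: weight 9, crate count 25, value 107
- figs+grapes+plums: weight 9, crate count 26, value 104
Best: $128.

$128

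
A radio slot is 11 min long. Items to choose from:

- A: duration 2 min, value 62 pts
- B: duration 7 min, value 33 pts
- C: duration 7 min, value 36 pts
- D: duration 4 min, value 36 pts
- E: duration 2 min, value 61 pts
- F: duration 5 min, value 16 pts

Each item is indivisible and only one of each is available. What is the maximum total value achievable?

159 pts

Check high-value combinations within 11 min:
- A+D+E: duration 2+4+2=8, value 62+36+61=159
- A+C+E: duration 2+7+2=11, value 62+36+61=159
- A+B+E: duration 2+7+2=11, value 62+33+61=156
Best: 159 pts.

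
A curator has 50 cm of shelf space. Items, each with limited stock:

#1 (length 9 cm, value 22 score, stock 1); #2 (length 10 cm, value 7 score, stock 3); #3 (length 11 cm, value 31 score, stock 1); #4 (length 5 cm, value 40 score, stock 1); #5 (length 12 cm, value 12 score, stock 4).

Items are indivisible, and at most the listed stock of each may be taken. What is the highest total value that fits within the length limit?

117 score

Best selections within length 50 and stock limits:
- 1×#1 + 1×#3 + 1×#4 + 2×#5: length 49, value 117
- 1×#1 + 1×#2 + 1×#3 + 1×#4 + 1×#5: length 47, value 112
Best: 117 score.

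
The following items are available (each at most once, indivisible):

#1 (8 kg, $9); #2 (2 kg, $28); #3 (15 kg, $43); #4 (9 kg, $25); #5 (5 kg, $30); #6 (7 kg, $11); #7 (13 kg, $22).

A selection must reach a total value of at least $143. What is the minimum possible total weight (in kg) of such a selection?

44

Subsets with value ≥ 143, sorted by total weight:
- #2+#3+#4+#5+#7: weight 44, value 148
- #1+#2+#3+#4+#5+#6: weight 46, value 146
- #1+#2+#3+#5+#6+#7: weight 50, value 143
- #2+#3+#4+#5+#6+#7: weight 51, value 159
Minimum weight: 44 kg.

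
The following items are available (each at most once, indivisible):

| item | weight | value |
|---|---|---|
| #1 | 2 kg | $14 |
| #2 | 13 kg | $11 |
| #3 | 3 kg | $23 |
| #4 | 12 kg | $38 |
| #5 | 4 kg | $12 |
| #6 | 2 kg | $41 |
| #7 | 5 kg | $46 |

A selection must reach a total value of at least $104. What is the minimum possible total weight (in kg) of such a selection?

10

Subsets with value ≥ 104, sorted by total weight:
- #3+#6+#7: weight 10, value 110
- #1+#3+#6+#7: weight 12, value 124
Minimum weight: 10 kg.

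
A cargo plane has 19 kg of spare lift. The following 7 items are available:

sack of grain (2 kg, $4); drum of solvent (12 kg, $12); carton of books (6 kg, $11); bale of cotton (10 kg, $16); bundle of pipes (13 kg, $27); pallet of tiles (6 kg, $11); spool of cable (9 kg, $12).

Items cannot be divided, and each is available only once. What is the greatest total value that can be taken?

$38

This is a 0/1 knapsack; check combinations near the capacity.
- carton of books+bundle of pipes: weight 6+13=19, value 11+27=38
- bundle of pipes+pallet of tiles: weight 13+6=19, value 27+11=38
- sack of grain+bundle of pipes: weight 2+13=15, value 4+27=31
Best: $38.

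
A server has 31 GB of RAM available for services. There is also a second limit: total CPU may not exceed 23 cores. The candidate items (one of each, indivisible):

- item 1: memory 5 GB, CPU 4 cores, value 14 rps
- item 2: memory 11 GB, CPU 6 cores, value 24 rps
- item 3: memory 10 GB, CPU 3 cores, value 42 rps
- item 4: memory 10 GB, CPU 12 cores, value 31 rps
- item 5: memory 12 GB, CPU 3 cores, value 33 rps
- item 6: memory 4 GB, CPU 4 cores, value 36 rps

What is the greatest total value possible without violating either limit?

Feasible sets respecting both limits:
- item 1+item 3+item 5+item 6: memory 31, CPU 14, value 125
- item 1+item 3+item 4+item 6: memory 29, CPU 23, value 123
- item 1+item 2+item 3+item 6: memory 30, CPU 17, value 116
Best: 125 rps.

125 rps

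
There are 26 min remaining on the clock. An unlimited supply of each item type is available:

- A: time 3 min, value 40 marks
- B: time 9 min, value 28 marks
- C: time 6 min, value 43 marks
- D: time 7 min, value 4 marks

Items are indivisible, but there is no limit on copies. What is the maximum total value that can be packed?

Best value-per-unit is A at 40/3, and filling with it alone uses time 8×3=24. No mix of the others beats 8×40 = 320.

320 marks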